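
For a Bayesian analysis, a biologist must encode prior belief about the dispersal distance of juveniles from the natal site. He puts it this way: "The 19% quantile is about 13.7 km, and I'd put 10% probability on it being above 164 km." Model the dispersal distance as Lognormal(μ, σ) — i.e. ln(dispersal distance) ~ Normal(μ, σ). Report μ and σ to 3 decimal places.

μ ≈ 3.627, σ ≈ 1.150

If T ~ Lognormal(μ,σ) then ln T ~ Normal(μ,σ), so the p-quantile of ln T is μ + z_p·σ.
ln(13.7) = 2.617 and ln(164) = 5.1; z_{0.19} = -0.8779, z_{0.9} = 1.282.
σ = (5.1 − 2.617)/(1.282 − (-0.8779)) = 1.150.
μ = 2.617 − (-0.8779)·1.150 = 3.627.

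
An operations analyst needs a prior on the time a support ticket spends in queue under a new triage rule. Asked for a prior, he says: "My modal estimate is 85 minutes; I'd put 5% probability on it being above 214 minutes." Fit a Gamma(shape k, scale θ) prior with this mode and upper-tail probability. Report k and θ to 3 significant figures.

k ≈ 4.18, θ ≈ 26.7

Gamma(k,θ) with k>1 has mode (k−1)θ, so θ = 85/(k−1).
Need P(X < 214) = 0.95 with θ tied to k this way. Start at k = 2, θ = 85: P(X<214) ≈ 0.716.
Too low — raise k to concentrate. Iterating converges to k ≈ 4.18.
Then θ = 85/(4.18−1) ≈ 26.7.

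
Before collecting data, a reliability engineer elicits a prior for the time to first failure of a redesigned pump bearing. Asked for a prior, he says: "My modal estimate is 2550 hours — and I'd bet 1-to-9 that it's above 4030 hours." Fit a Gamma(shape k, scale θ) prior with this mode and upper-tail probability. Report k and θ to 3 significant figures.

Gamma(k,θ) with k>1 has mode (k−1)θ, so θ = 2550/(k−1).
Need P(X < 4030) = 0.9 with θ tied to k this way. Start at k = 2, θ = 2550: P(X<4030) ≈ 0.469.
Too low — raise k to concentrate. Iterating converges to k ≈ 9.95.
Then θ = 2550/(9.95−1) ≈ 285.

k ≈ 9.95, θ ≈ 285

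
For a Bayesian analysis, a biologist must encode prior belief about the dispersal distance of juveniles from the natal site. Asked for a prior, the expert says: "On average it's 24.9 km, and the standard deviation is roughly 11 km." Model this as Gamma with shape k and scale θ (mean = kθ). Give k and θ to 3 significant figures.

For Gamma(k, scale θ): mean = kθ, variance = kθ², so CV = 1/√k.
CV = SD/mean = 11/24.9 = 0.4418, hence k = 1/CV² = 5.12.
Then θ = mean/k = 24.9/5.12 = 4.86.

k ≈ 5.12, θ ≈ 4.86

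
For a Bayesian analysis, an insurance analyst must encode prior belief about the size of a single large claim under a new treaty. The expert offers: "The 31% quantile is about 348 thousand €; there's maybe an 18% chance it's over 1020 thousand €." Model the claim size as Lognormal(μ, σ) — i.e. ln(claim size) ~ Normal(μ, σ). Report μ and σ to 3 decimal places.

If T ~ Lognormal(μ,σ) then ln T ~ Normal(μ,σ), so the p-quantile of ln T is μ + z_p·σ.
ln(348) = 5.852 and ln(1020) = 6.928; z_{0.31} = -0.4959, z_{0.82} = 0.9154.
σ = (6.928 − 5.852)/(0.9154 − (-0.4959)) = 0.762.
μ = 5.852 − (-0.4959)·0.762 = 6.230.

μ ≈ 6.230, σ ≈ 0.762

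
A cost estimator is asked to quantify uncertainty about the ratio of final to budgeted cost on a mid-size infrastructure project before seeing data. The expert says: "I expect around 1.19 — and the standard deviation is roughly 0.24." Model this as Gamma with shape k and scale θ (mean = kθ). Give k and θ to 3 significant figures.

For Gamma(k, scale θ): mean = kθ, variance = kθ², so CV = 1/√k.
CV = SD/mean = 0.24/1.19 = 0.2017, hence k = 1/CV² = 24.6.
Then θ = mean/k = 1.19/24.6 = 0.0484.

k ≈ 24.6, θ ≈ 0.0484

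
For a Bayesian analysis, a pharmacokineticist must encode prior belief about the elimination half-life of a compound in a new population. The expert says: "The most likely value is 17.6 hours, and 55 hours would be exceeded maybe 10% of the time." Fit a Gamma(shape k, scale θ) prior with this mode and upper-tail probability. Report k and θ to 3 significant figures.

Gamma(k,θ) with k>1 has mode (k−1)θ, so θ = 17.6/(k−1).
Need P(X < 55) = 0.9 with θ tied to k this way. Start at k = 2, θ = 17.6: P(X<55) ≈ 0.819.
Too low — raise k to concentrate. Iterating converges to k ≈ 2.46.
Then θ = 17.6/(2.46−1) ≈ 12.1.

k ≈ 2.46, θ ≈ 12.1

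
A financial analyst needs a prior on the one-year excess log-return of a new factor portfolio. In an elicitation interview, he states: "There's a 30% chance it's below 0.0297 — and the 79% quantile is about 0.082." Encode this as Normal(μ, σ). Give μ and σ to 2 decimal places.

μ = 0.05, σ = 0.04

For Normal(μ,σ), the p-quantile is μ + z_p·σ. Here z_{0.3} = -0.5244, z_{0.79} = 0.8064.
So 0.0297 = μ − 0.5244σ and 0.082 = μ + 0.8064σ.
Subtracting: σ = (0.082 − 0.0297)/(0.8064 − (-0.5244)) = 0.04.
Then μ = 0.0297 − (-0.5244)·0.04 = 0.05.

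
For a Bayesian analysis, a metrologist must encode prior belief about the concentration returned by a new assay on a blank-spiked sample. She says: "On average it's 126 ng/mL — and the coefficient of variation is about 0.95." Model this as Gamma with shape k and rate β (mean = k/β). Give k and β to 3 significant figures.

For Gamma(k, rate β): mean = k/β, variance = k/β², so CV = 1/√k.
CV = 0.95, hence k = 1/CV² = 1.11.
Then β = k/mean = 1.11/126 = 0.00879.

k ≈ 1.11, β ≈ 0.00879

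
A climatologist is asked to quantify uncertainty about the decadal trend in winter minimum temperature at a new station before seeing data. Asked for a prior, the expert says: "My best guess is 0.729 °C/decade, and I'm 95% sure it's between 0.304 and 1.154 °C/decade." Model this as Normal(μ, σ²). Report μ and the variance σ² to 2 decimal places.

μ = 0.73, σ² = 0.05

A symmetric 95% interval runs μ ± z·σ with z = 1.96.
Half-width = 0.425, so σ = 0.425/1.96 = 0.217 and σ² = 0.05.
μ is the stated best guess, 0.73.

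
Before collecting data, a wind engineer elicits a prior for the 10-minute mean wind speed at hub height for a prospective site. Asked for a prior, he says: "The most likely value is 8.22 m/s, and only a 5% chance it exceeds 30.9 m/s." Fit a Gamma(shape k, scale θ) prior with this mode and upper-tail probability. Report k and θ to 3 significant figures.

k ≈ 2.45, θ ≈ 5.66

Gamma(k,θ) with k>1 has mode (k−1)θ, so θ = 8.22/(k−1).
Need P(X < 30.9) = 0.95 with θ tied to k this way. Start at k = 2, θ = 8.22: P(X<30.9) ≈ 0.889.
Too low — raise k to concentrate. Iterating converges to k ≈ 2.45.
Then θ = 8.22/(2.45−1) ≈ 5.66.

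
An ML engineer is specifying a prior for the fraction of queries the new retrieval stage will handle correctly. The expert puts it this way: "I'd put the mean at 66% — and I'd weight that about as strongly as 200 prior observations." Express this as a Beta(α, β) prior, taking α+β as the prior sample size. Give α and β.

α = 132, β = 68

Under the effective-sample-size interpretation, Beta(α, β) has prior mean α/(α+β) and prior sample size α+β.
So α+β = 200 and α/(α+β) = 0.66, giving α = 0.66·200 = 132 and β = 200 − 132 = 68.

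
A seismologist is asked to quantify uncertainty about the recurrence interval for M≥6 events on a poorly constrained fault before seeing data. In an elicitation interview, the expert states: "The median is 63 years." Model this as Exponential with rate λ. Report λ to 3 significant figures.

λ ≈ 0.011

Exponential median = ln 2 / λ, so λ = ln 2 / 63.0 = 0.011.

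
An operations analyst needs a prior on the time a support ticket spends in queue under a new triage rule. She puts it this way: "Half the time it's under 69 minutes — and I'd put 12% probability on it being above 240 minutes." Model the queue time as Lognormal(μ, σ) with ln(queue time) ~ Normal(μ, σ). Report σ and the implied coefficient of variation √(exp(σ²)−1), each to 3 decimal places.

σ ≈ 1.061, CV ≈ 1.443

If T ~ Lognormal(μ,σ) then ln T ~ Normal(μ,σ), so the p-quantile of ln T is μ + z_p·σ.
ln(69) = 4.234 and ln(240) = 5.481; z_{0.5} = 0, z_{0.88} = 1.175.
σ = (5.481 − 4.234)/(1.175 − (0)) = 1.061.
μ = 4.234 − (0)·1.061 = 4.234.
CV = √(exp(σ²)−1) = √(exp(1.1255)−1) = 1.443.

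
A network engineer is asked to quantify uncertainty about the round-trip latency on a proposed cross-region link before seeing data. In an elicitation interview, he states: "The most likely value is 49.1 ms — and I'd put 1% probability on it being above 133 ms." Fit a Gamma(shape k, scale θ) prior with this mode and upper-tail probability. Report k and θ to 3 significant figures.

k ≈ 5.64, θ ≈ 10.6

Gamma(k,θ) with k>1 has mode (k−1)θ, so θ = 49.1/(k−1).
Need P(X < 133) = 0.99 with θ tied to k this way. Start at k = 2, θ = 49.1: P(X<133) ≈ 0.753.
Too low — raise k to concentrate. Iterating converges to k ≈ 5.64.
Then θ = 49.1/(5.64−1) ≈ 10.6.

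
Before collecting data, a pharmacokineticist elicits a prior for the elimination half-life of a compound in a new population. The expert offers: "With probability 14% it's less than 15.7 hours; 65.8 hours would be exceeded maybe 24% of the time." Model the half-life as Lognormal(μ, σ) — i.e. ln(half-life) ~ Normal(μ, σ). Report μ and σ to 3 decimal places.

If T ~ Lognormal(μ,σ) then ln T ~ Normal(μ,σ), so the p-quantile of ln T is μ + z_p·σ.
ln(15.7) = 2.754 and ln(65.8) = 4.187; z_{0.14} = -1.08, z_{0.76} = 0.7063.
σ = (4.187 − 2.754)/(0.7063 − (-1.08)) = 0.802.
μ = 2.754 − (-1.08)·0.802 = 3.620.

μ ≈ 3.620, σ ≈ 0.802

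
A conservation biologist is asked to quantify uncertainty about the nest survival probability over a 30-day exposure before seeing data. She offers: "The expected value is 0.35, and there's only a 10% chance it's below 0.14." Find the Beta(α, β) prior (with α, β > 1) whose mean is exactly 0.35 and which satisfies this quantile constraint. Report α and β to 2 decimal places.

α ≈ 2.50, β ≈ 4.65

With mean 0.35 fixed, write α = 0.35s, β = 0.65s where s = α+β.
Need P(θ < 0.14) = 0.1 under Beta(0.35s, 0.65s). Normal approximation: (q−m)/√(m(1−m)/s) ≈ z_{0.1} = -1.28, so s ≈ 0.35·0.65·(-1.28)²/(0.14−0.35)² = 8.5.
At s = 8.5: P(θ<0.14) ≈ 0.078. Adjusting to match 0.1 gives s ≈ 7.15.
So α = 0.35·7.15 ≈ 2.50, β = 0.65·7.15 ≈ 4.65.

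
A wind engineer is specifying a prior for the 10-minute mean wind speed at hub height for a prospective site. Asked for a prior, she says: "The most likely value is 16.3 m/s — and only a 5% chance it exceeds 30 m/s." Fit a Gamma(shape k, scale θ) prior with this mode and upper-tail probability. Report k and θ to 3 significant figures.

Gamma(k,θ) with k>1 has mode (k−1)θ, so θ = 16.3/(k−1).
Need P(X < 30) = 0.95 with θ tied to k this way. Start at k = 2, θ = 16.3: P(X<30) ≈ 0.549.
Too low — raise k to concentrate. Iterating converges to k ≈ 8.48.
Then θ = 16.3/(8.48−1) ≈ 2.18.

k ≈ 8.48, θ ≈ 2.18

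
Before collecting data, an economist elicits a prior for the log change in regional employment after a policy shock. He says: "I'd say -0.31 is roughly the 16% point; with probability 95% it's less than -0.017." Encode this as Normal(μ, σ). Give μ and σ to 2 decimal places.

The p-quantile of Normal(μ,σ) is μ + z_p·σ, with z_{0.16} = -0.9945 and z_{0.95} = 1.645.
Eliminate σ: μ = (z₂·x₁ − z₁·x₂)/(z₂ − z₁) = (1.645·-0.31 − (-0.9945)·-0.017)/2.639 = -0.20.
Then σ = (x₂ − x₁)/(z₂ − z₁) = (-0.017 − -0.31)/2.639 = 0.11.

μ = -0.20, σ = 0.11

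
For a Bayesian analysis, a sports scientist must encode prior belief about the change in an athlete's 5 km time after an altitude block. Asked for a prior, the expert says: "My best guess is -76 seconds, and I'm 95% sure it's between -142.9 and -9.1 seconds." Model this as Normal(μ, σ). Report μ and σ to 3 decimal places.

μ = -76.000, σ = 34.133

A symmetric 95% interval runs μ ± z·σ with z = 1.96.
Half-width = 66.9, so σ = 66.9/1.96 = 34.133.
μ is the stated best guess, -76.000.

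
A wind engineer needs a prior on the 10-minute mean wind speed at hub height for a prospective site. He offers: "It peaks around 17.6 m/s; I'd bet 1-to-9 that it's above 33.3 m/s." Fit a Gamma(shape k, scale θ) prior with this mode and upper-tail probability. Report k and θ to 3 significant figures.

Gamma(k,θ) with k>1 has mode (k−1)θ, so θ = 17.6/(k−1).
Need P(X < 33.3) = 0.9 with θ tied to k this way. Start at k = 2, θ = 17.6: P(X<33.3) ≈ 0.564.
Too low — raise k to concentrate. Iterating converges to k ≈ 5.7.
Then θ = 17.6/(5.7−1) ≈ 3.74.

k ≈ 5.7, θ ≈ 3.74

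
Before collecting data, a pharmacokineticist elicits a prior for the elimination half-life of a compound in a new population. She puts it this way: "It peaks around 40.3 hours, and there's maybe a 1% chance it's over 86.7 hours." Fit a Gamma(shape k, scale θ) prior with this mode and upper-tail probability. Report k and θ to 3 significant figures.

Gamma(k,θ) with k>1 has mode (k−1)θ, so θ = 40.3/(k−1).
Need P(X < 86.7) = 0.99 with θ tied to k this way. Start at k = 2, θ = 40.3: P(X<86.7) ≈ 0.633.
Too low — raise k to concentrate. Iterating converges to k ≈ 9.25.
Then θ = 40.3/(9.25−1) ≈ 4.88.

k ≈ 9.25, θ ≈ 4.88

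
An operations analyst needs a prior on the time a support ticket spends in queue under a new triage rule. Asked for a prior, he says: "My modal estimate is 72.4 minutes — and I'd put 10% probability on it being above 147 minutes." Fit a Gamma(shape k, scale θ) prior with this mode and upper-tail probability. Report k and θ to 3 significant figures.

Gamma(k,θ) with k>1 has mode (k−1)θ, so θ = 72.4/(k−1).
Need P(X < 147) = 0.9 with θ tied to k this way. Start at k = 2, θ = 72.4: P(X<147) ≈ 0.602.
Too low — raise k to concentrate. Iterating converges to k ≈ 4.83.
Then θ = 72.4/(4.83−1) ≈ 18.9.

k ≈ 4.83, θ ≈ 18.9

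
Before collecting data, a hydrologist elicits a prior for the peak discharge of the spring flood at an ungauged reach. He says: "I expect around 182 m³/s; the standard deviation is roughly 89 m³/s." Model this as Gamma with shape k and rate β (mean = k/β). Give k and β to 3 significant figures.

k ≈ 4.18, β ≈ 0.023

For Gamma(k, rate β): mean = k/β, variance = k/β², so CV = 1/√k.
CV = SD/mean = 89/182 = 0.489, hence k = 1/CV² = 4.18.
Then β = k/mean = 4.18/182 = 0.023.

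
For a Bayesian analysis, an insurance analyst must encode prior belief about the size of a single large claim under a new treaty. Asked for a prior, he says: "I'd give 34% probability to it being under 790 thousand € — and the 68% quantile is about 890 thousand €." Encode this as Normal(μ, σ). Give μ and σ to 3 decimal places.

μ = 836.862, σ = 113.615

For Normal(μ,σ), the p-quantile is μ + z_p·σ. Here z_{0.34} = -0.4125, z_{0.68} = 0.4677.
So 790 = μ − 0.4125σ and 890 = μ + 0.4677σ.
Subtracting: σ = (890 − 790)/(0.4677 − (-0.4125)) = 113.615.
Then μ = 790 − (-0.4125)·113.615 = 836.862.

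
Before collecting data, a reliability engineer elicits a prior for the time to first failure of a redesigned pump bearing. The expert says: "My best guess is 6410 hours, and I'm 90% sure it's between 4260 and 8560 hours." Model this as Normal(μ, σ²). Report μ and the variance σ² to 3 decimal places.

A symmetric 90% interval runs μ ± z·σ with z = 1.645.
Half-width = 2150, so σ = 2150/1.645 = 1307.1072 and σ² = 1708529.203.
μ is the stated best guess, 6410.000.

μ = 6410.000, σ² = 1708529.203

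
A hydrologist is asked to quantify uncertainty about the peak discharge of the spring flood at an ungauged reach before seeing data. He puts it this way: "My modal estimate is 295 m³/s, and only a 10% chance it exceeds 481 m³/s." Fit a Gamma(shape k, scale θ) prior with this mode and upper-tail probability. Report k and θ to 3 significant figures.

k ≈ 8.88, θ ≈ 37.4

Gamma(k,θ) with k>1 has mode (k−1)θ, so θ = 295/(k−1).
Need P(X < 481) = 0.9 with θ tied to k this way. Start at k = 2, θ = 295: P(X<481) ≈ 0.485.
Too low — raise k to concentrate. Iterating converges to k ≈ 8.88.
Then θ = 295/(8.88−1) ≈ 37.4.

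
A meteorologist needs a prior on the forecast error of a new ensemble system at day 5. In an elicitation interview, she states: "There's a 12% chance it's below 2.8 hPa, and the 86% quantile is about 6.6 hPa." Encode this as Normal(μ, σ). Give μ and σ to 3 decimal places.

μ = 4.780, σ = 1.685

The p-quantile of Normal(μ,σ) is μ + z_p·σ, with z_{0.12} = -1.175 and z_{0.86} = 1.08.
Eliminate σ: μ = (z₂·x₁ − z₁·x₂)/(z₂ − z₁) = (1.08·2.8 − (-1.175)·6.6)/2.255 = 4.780.
Then σ = (x₂ − x₁)/(z₂ − z₁) = (6.6 − 2.8)/2.255 = 1.685.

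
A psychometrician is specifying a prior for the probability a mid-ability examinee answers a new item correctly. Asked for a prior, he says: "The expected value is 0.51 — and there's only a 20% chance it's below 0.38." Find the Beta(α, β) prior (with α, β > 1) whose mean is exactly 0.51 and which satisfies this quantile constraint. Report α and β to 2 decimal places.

With mean 0.51 fixed, write α = 0.51s, β = 0.49s where s = α+β.
Need P(θ < 0.38) = 0.2 under Beta(0.51s, 0.49s). Normal approximation: (q−m)/√(m(1−m)/s) ≈ z_{0.2} = -0.842, so s ≈ 0.51·0.49·(-0.842)²/(0.38−0.51)² = 10.5.
At s = 10.5: P(θ<0.38) ≈ 0.201. Adjusting to match 0.2 gives s ≈ 10.57.
So α = 0.51·10.57 ≈ 5.39, β = 0.49·10.57 ≈ 5.18.

α ≈ 5.39, β ≈ 5.18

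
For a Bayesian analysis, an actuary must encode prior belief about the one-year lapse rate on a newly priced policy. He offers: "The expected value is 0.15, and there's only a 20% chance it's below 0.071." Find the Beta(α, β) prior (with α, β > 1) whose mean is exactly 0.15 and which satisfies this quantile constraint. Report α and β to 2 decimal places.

α ≈ 2.20, β ≈ 12.48

With mean 0.15 fixed, write α = 0.15s, β = 0.85s where s = α+β.
Need P(θ < 0.071) = 0.2 under Beta(0.15s, 0.85s). Normal approximation: (q−m)/√(m(1−m)/s) ≈ z_{0.2} = -0.842, so s ≈ 0.15·0.85·(-0.842)²/(0.071−0.15)² = 14.5.
At s = 14.5: P(θ<0.071) ≈ 0.202. Adjusting to match 0.2 gives s ≈ 14.68.
So α = 0.15·14.68 ≈ 2.20, β = 0.85·14.68 ≈ 12.48.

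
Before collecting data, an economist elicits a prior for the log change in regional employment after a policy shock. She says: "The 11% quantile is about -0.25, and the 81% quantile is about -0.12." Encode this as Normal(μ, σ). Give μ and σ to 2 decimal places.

μ = -0.17, σ = 0.06

For Normal(μ,σ), the p-quantile is μ + z_p·σ. Here z_{0.11} = -1.227, z_{0.81} = 0.8779.
So -0.25 = μ − 1.227σ and -0.12 = μ + 0.8779σ.
Subtracting: σ = (-0.12 − -0.25)/(0.8779 − (-1.227)) = 0.06.
Then μ = -0.25 − (-1.227)·0.06 = -0.17.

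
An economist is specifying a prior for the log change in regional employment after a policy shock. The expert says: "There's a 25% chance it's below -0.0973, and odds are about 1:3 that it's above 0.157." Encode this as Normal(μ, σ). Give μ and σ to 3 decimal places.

μ = 0.030, σ = 0.189

For Normal(μ,σ), the p-quantile is μ + z_p·σ. Here z_{0.25} = -0.6745, z_{0.75} = 0.6745.
So -0.0973 = μ − 0.6745σ and 0.157 = μ + 0.6745σ.
Subtracting: σ = (0.157 − -0.0973)/(0.6745 − (-0.6745)) = 0.189.
Then μ = -0.0973 − (-0.6745)·0.189 = 0.030.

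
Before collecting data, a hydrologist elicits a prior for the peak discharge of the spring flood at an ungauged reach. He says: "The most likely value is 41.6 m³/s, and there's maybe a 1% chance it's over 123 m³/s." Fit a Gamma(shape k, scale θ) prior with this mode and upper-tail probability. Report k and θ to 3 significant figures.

k ≈ 4.84, θ ≈ 10.8

Gamma(k,θ) with k>1 has mode (k−1)θ, so θ = 41.6/(k−1).
Need P(X < 123) = 0.99 with θ tied to k this way. Start at k = 2, θ = 41.6: P(X<123) ≈ 0.794.
Too low — raise k to concentrate. Iterating converges to k ≈ 4.84.
Then θ = 41.6/(4.84−1) ≈ 10.8.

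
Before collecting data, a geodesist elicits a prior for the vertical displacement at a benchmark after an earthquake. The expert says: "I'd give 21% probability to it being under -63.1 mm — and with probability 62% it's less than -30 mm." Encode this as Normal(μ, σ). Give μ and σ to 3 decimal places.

The p-quantile of Normal(μ,σ) is μ + z_p·σ, with z_{0.21} = -0.8064 and z_{0.62} = 0.3055.
Eliminate σ: μ = (z₂·x₁ − z₁·x₂)/(z₂ − z₁) = (0.3055·-63.1 − (-0.8064)·-30)/1.112 = -39.094.
Then σ = (x₂ − x₁)/(z₂ − z₁) = (-30 − -63.1)/1.112 = 29.769.

μ = -39.094, σ = 29.769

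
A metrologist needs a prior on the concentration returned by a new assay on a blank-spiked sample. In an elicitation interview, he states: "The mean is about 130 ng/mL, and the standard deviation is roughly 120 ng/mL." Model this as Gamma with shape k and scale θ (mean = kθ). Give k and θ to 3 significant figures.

k ≈ 1.17, θ ≈ 111

For Gamma(k, scale θ): mean = kθ, variance = kθ², so CV = 1/√k.
CV = SD/mean = 120/130 = 0.9231, hence k = 1/CV² = 1.17.
Then θ = mean/k = 130/1.17 = 111.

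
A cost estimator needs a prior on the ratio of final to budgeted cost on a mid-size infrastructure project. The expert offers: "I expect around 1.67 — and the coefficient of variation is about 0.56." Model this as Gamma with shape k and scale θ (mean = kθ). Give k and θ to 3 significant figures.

For Gamma(k, scale θ): mean = kθ, variance = kθ², so CV = 1/√k.
CV = 0.56, hence k = 1/CV² = 3.19.
Then θ = mean/k = 1.67/3.19 = 0.524.

k ≈ 3.19, θ ≈ 0.524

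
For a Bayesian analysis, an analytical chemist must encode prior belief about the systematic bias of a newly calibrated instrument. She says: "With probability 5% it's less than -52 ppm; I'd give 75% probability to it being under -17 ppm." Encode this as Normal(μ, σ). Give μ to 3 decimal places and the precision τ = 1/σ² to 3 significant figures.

The p-quantile of Normal(μ,σ) is μ + z_p·σ, with z_{0.05} = -1.645 and z_{0.75} = 0.6745.
Eliminate σ: μ = (z₂·x₁ − z₁·x₂)/(z₂ − z₁) = (0.6745·-52 − (-1.645)·-17)/2.319 = -27.178.
Then σ = (x₂ − x₁)/(z₂ − z₁) = (-17 − -52)/2.319 = 15.090.
Precision τ = 1/σ² = 1/15.09² = 0.00439.

μ = -27.178, τ = 0.00439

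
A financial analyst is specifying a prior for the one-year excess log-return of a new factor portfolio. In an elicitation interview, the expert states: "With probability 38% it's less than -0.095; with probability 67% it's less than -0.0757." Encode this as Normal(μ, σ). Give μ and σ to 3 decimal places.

The p-quantile of Normal(μ,σ) is μ + z_p·σ, with z_{0.38} = -0.3055 and z_{0.67} = 0.4399.
Eliminate σ: μ = (z₂·x₁ − z₁·x₂)/(z₂ − z₁) = (0.4399·-0.095 − (-0.3055)·-0.0757)/0.7454 = -0.087.
Then σ = (x₂ − x₁)/(z₂ − z₁) = (-0.0757 − -0.095)/0.7454 = 0.026.

μ = -0.087, σ = 0.026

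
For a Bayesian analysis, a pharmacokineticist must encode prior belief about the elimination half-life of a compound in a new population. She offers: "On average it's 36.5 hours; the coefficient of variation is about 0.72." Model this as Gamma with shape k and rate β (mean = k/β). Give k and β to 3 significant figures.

For Gamma(k, rate β): mean = k/β, variance = k/β², so CV = 1/√k.
CV = 0.72, hence k = 1/CV² = 1.93.
Then β = k/mean = 1.93/36.5 = 0.0528.

k ≈ 1.93, β ≈ 0.0528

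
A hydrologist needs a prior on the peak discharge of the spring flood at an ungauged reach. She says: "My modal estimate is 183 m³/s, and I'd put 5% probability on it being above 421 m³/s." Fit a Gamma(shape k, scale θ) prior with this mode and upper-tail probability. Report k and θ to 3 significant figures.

Gamma(k,θ) with k>1 has mode (k−1)θ, so θ = 183/(k−1).
Need P(X < 421) = 0.95 with θ tied to k this way. Start at k = 2, θ = 183: P(X<421) ≈ 0.669.
Too low — raise k to concentrate. Iterating converges to k ≈ 4.95.
Then θ = 183/(4.95−1) ≈ 46.4.

k ≈ 4.95, θ ≈ 46.4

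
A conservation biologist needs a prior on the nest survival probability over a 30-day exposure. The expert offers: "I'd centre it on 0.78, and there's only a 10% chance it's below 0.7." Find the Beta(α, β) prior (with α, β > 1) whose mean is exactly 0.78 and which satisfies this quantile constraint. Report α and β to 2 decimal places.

α ≈ 36.07, β ≈ 10.17

With mean 0.78 fixed, write α = 0.78s, β = 0.22s where s = α+β.
Need P(θ < 0.7) = 0.1 under Beta(0.78s, 0.22s). Normal approximation: (q−m)/√(m(1−m)/s) ≈ z_{0.1} = -1.28, so s ≈ 0.78·0.22·(-1.28)²/(0.7−0.78)² = 44.0.
At s = 44.0: P(θ<0.7) ≈ 0.105. Adjusting to match 0.1 gives s ≈ 46.24.
So α = 0.78·46.24 ≈ 36.07, β = 0.22·46.24 ≈ 10.17.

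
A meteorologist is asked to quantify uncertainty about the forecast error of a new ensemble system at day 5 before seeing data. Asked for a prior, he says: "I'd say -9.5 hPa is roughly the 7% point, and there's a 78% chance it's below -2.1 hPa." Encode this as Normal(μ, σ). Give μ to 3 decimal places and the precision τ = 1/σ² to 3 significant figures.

μ = -4.642, τ = 0.0923

For Normal(μ,σ), the p-quantile is μ + z_p·σ. Here z_{0.07} = -1.476, z_{0.78} = 0.7722.
So -9.5 = μ − 1.476σ and -2.1 = μ + 0.7722σ.
Subtracting: σ = (-2.1 − -9.5)/(0.7722 − (-1.476)) = 3.292.
Then μ = -9.5 − (-1.476)·3.292 = -4.642.
Precision τ = 1/σ² = 1/3.292² = 0.0923.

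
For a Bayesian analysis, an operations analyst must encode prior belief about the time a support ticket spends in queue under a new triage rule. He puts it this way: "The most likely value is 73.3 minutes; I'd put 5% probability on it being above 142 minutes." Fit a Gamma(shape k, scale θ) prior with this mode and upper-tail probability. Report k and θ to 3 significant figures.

k ≈ 7.35, θ ≈ 11.5

Gamma(k,θ) with k>1 has mode (k−1)θ, so θ = 73.3/(k−1).
Need P(X < 142) = 0.95 with θ tied to k this way. Start at k = 2, θ = 73.3: P(X<142) ≈ 0.577.
Too low — raise k to concentrate. Iterating converges to k ≈ 7.35.
Then θ = 73.3/(7.35−1) ≈ 11.5.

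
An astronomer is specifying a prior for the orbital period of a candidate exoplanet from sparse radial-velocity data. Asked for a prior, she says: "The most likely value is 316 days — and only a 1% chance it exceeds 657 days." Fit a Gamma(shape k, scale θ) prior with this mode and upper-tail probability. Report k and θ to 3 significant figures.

Gamma(k,θ) with k>1 has mode (k−1)θ, so θ = 316/(k−1).
Need P(X < 657) = 0.99 with θ tied to k this way. Start at k = 2, θ = 316: P(X<657) ≈ 0.615.
Too low — raise k to concentrate. Iterating converges to k ≈ 10.1.
Then θ = 316/(10.1−1) ≈ 34.7.

k ≈ 10.1, θ ≈ 34.7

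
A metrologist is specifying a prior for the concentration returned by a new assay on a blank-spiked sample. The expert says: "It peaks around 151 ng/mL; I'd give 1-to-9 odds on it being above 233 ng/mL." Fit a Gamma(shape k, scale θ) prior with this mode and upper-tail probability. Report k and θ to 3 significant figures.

Gamma(k,θ) with k>1 has mode (k−1)θ, so θ = 151/(k−1).
Need P(X < 233) = 0.9 with θ tied to k this way. Start at k = 2, θ = 151: P(X<233) ≈ 0.456.
Too low — raise k to concentrate. Iterating converges to k ≈ 10.9.
Then θ = 151/(10.9−1) ≈ 15.2.

k ≈ 10.9, θ ≈ 15.2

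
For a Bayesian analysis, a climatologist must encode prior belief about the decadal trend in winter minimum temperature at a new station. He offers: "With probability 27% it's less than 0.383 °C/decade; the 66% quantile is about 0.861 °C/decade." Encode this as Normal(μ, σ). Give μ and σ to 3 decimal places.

μ = 0.669, σ = 0.466

The p-quantile of Normal(μ,σ) is μ + z_p·σ, with z_{0.27} = -0.6128 and z_{0.66} = 0.4125.
Eliminate σ: μ = (z₂·x₁ − z₁·x₂)/(z₂ − z₁) = (0.4125·0.383 − (-0.6128)·0.861)/1.025 = 0.669.
Then σ = (x₂ − x₁)/(z₂ − z₁) = (0.861 − 0.383)/1.025 = 0.466.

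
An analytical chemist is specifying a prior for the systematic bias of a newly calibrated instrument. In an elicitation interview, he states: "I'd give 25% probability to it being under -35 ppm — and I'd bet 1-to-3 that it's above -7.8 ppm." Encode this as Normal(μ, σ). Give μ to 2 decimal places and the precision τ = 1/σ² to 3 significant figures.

The p-quantile of Normal(μ,σ) is μ + z_p·σ, with z_{0.25} = -0.6745 and z_{0.75} = 0.6745.
Eliminate σ: μ = (z₂·x₁ − z₁·x₂)/(z₂ − z₁) = (0.6745·-35 − (-0.6745)·-7.8)/1.349 = -21.40.
Then σ = (x₂ − x₁)/(z₂ − z₁) = (-7.8 − -35)/1.349 = 20.16.
Precision τ = 1/σ² = 1/20.16² = 0.00246.

μ = -21.40, τ = 0.00246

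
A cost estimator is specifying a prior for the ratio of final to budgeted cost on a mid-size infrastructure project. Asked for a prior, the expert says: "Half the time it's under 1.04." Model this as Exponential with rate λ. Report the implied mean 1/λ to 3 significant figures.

Exponential median = ln 2 / λ, so λ = ln 2 / 1.04 = 0.666.
Mean = 1/λ = 1.5.

mean ≈ 1.5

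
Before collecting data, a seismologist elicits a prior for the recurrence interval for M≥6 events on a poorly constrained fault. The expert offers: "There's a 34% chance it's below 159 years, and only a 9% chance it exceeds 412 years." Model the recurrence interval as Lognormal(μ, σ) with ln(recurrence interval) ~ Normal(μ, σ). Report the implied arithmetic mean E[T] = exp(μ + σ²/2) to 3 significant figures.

E[T] ≈ 231 years

If T ~ Lognormal(μ,σ) then ln T ~ Normal(μ,σ), so the p-quantile of ln T is μ + z_p·σ.
ln(159) = 5.069 and ln(412) = 6.021; z_{0.34} = -0.4125, z_{0.91} = 1.341.
σ = (6.021 − 5.069)/(1.341 − (-0.4125)) = 0.543.
μ = 5.069 − (-0.4125)·0.543 = 5.293.
E[T] = exp(μ + σ²/2) = exp(5.293 + 0.1475) = 231 years.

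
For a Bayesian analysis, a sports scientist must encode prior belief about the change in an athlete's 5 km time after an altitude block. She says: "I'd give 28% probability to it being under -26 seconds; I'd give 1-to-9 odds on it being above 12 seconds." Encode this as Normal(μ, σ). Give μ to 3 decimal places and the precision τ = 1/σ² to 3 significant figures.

The p-quantile of Normal(μ,σ) is μ + z_p·σ, with z_{0.28} = -0.5828 and z_{0.9} = 1.282.
Eliminate σ: μ = (z₂·x₁ − z₁·x₂)/(z₂ − z₁) = (1.282·-26 − (-0.5828)·12)/1.864 = -14.121.
Then σ = (x₂ − x₁)/(z₂ − z₁) = (12 − -26)/1.864 = 20.382.
Precision τ = 1/σ² = 1/20.38² = 0.00241.

μ = -14.121, τ = 0.00241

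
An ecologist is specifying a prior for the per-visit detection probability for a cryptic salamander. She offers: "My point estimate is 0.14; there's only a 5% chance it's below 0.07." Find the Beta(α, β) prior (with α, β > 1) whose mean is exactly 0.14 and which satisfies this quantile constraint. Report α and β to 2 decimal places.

α ≈ 7.24, β ≈ 44.44

With mean 0.14 fixed, write α = 0.14s, β = 0.86s where s = α+β.
Need P(θ < 0.07) = 0.05 under Beta(0.14s, 0.86s). Normal approximation: (q−m)/√(m(1−m)/s) ≈ z_{0.05} = -1.64, so s ≈ 0.14·0.86·(-1.64)²/(0.07−0.14)² = 66.5.
At s = 66.5: P(θ<0.07) ≈ 0.029. Adjusting to match 0.05 gives s ≈ 51.68.
So α = 0.14·51.68 ≈ 7.24, β = 0.86·51.68 ≈ 44.44.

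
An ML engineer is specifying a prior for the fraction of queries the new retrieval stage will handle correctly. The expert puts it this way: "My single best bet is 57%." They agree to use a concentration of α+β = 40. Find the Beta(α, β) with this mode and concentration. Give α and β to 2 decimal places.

α = 22.66, β = 17.34

For α,β > 1 the Beta mode is (α−1)/(α+β−2). With α+β = 40, the mode is (α−1)/38.
Set (α−1)/38 = 0.57 → α = 1 + 0.57·38 = 22.66.
β = 40 − α = 17.34.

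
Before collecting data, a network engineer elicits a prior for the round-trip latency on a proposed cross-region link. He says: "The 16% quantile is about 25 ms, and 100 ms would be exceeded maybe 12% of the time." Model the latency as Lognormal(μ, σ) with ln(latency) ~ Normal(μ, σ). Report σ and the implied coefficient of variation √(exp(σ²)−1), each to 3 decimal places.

σ ≈ 0.639, CV ≈ 0.710

If T ~ Lognormal(μ,σ) then ln T ~ Normal(μ,σ), so the p-quantile of ln T is μ + z_p·σ.
ln(25) = 3.219 and ln(100) = 4.605; z_{0.16} = -0.9945, z_{0.88} = 1.175.
σ = (4.605 − 3.219)/(1.175 − (-0.9945)) = 0.639.
μ = 3.219 − (-0.9945)·0.639 = 3.854.
CV = √(exp(σ²)−1) = √(exp(0.4083)−1) = 0.710.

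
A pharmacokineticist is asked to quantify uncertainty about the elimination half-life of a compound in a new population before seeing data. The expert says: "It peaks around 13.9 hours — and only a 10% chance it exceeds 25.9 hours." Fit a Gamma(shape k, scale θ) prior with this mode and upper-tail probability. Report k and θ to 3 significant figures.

k ≈ 5.93, θ ≈ 2.82

Gamma(k,θ) with k>1 has mode (k−1)θ, so θ = 13.9/(k−1).
Need P(X < 25.9) = 0.9 with θ tied to k this way. Start at k = 2, θ = 13.9: P(X<25.9) ≈ 0.556.
Too low — raise k to concentrate. Iterating converges to k ≈ 5.93.
Then θ = 13.9/(5.93−1) ≈ 2.82.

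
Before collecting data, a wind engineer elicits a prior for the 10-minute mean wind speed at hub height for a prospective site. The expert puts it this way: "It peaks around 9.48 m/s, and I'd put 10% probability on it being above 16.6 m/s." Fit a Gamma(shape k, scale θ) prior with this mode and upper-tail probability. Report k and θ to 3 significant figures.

k ≈ 7.05, θ ≈ 1.57

Gamma(k,θ) with k>1 has mode (k−1)θ, so θ = 9.48/(k−1).
Need P(X < 16.6) = 0.9 with θ tied to k this way. Start at k = 2, θ = 9.48: P(X<16.6) ≈ 0.522.
Too low — raise k to concentrate. Iterating converges to k ≈ 7.05.
Then θ = 9.48/(7.05−1) ≈ 1.57.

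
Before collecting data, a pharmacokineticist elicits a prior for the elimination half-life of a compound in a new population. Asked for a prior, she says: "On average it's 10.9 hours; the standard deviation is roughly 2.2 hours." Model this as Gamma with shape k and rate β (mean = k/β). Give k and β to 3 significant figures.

For Gamma(k, rate β): mean = k/β, variance = k/β², so CV = 1/√k.
CV = SD/mean = 2.2/10.9 = 0.2018, hence k = 1/CV² = 24.5.
Then β = k/mean = 24.5/10.9 = 2.25.

k ≈ 24.5, β ≈ 2.25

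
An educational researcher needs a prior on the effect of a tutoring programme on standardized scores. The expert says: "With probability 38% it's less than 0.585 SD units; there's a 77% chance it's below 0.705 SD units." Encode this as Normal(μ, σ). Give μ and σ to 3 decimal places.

The p-quantile of Normal(μ,σ) is μ + z_p·σ, with z_{0.38} = -0.3055 and z_{0.77} = 0.7388.
Eliminate σ: μ = (z₂·x₁ − z₁·x₂)/(z₂ − z₁) = (0.7388·0.585 − (-0.3055)·0.705)/1.044 = 0.620.
Then σ = (x₂ − x₁)/(z₂ − z₁) = (0.705 − 0.585)/1.044 = 0.115.

μ = 0.620, σ = 0.115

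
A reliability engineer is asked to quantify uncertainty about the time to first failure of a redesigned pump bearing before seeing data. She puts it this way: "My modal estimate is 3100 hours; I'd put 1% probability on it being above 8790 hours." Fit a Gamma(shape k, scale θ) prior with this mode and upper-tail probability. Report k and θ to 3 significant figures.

Gamma(k,θ) with k>1 has mode (k−1)θ, so θ = 3100/(k−1).
Need P(X < 8790) = 0.99 with θ tied to k this way. Start at k = 2, θ = 3100: P(X<8790) ≈ 0.775.
Too low — raise k to concentrate. Iterating converges to k ≈ 5.2.
Then θ = 3100/(5.2−1) ≈ 738.

k ≈ 5.2, θ ≈ 738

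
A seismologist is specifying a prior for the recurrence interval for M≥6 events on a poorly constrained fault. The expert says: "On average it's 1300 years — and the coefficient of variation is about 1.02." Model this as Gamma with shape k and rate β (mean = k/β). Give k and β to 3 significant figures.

For Gamma(k, rate β): mean = k/β, variance = k/β², so CV = 1/√k.
CV = 1.02, hence k = 1/CV² = 0.961.
Then β = k/mean = 0.961/1300 = 0.000739.

k ≈ 0.961, β ≈ 0.000739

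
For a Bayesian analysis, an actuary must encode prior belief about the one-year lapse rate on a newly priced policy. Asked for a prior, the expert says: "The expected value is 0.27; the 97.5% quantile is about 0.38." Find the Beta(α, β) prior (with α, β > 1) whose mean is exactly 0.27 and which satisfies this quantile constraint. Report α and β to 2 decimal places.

With mean 0.27 fixed, write α = 0.27s, β = 0.73s where s = α+β.
Need P(θ < 0.38) = 0.975 under Beta(0.27s, 0.73s). Normal approximation: (q−m)/√(m(1−m)/s) ≈ z_{0.975} = 1.96, so s ≈ 0.27·0.73·(1.96)²/(0.38−0.27)² = 62.6.
At s = 62.6: P(θ<0.38) ≈ 0.969. Adjusting to match 0.975 gives s ≈ 68.82.
So α = 0.27·68.82 ≈ 18.58, β = 0.73·68.82 ≈ 50.24.

α ≈ 18.58, β ≈ 50.24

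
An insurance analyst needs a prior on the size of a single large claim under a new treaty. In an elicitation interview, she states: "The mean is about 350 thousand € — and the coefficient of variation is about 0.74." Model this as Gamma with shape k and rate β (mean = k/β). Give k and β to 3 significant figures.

For Gamma(k, rate β): mean = k/β, variance = k/β², so CV = 1/√k.
CV = 0.74, hence k = 1/CV² = 1.83.
Then β = k/mean = 1.83/350 = 0.00522.

k ≈ 1.83, β ≈ 0.00522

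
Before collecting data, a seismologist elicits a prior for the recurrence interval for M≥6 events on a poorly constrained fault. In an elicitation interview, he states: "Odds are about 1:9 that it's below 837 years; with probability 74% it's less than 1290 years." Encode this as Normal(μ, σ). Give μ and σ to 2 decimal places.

μ = 1138.60, σ = 235.34

For Normal(μ,σ), the p-quantile is μ + z_p·σ. Here z_{0.1} = -1.282, z_{0.74} = 0.6433.
So 837 = μ − 1.282σ and 1290 = μ + 0.6433σ.
Subtracting: σ = (1290 − 837)/(0.6433 − (-1.282)) = 235.34.
Then μ = 837 − (-1.282)·235.34 = 1138.60.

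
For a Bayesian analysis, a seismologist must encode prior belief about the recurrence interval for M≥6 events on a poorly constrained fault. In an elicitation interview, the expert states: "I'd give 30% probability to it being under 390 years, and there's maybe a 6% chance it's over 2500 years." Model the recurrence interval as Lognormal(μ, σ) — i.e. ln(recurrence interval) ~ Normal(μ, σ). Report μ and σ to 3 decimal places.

μ ≈ 6.435, σ ≈ 0.894

If T ~ Lognormal(μ,σ) then ln T ~ Normal(μ,σ), so the p-quantile of ln T is μ + z_p·σ.
ln(390) = 5.966 and ln(2500) = 7.824; z_{0.3} = -0.5244, z_{0.94} = 1.555.
σ = (7.824 − 5.966)/(1.555 − (-0.5244)) = 0.894.
μ = 5.966 − (-0.5244)·0.894 = 6.435.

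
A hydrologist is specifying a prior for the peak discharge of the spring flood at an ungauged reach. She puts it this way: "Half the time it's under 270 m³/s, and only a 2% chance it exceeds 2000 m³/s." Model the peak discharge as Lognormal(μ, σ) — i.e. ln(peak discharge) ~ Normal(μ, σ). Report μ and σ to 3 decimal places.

If T ~ Lognormal(μ,σ) then ln T ~ Normal(μ,σ), so the p-quantile of ln T is μ + z_p·σ.
ln(270) = 5.598 and ln(2000) = 7.601; z_{0.5} = 0, z_{0.98} = 2.054.
σ = (7.601 − 5.598)/(2.054 − (0)) = 0.975.
μ = 5.598 − (0)·0.975 = 5.598.

μ ≈ 5.598, σ ≈ 0.975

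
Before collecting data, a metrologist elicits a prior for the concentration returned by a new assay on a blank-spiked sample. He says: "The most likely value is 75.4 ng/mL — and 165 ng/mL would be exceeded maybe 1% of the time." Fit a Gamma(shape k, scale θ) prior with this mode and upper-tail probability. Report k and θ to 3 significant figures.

Gamma(k,θ) with k>1 has mode (k−1)θ, so θ = 75.4/(k−1).
Need P(X < 165) = 0.99 with θ tied to k this way. Start at k = 2, θ = 75.4: P(X<165) ≈ 0.643.
Too low — raise k to concentrate. Iterating converges to k ≈ 8.87.
Then θ = 75.4/(8.87−1) ≈ 9.58.

k ≈ 8.87, θ ≈ 9.58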